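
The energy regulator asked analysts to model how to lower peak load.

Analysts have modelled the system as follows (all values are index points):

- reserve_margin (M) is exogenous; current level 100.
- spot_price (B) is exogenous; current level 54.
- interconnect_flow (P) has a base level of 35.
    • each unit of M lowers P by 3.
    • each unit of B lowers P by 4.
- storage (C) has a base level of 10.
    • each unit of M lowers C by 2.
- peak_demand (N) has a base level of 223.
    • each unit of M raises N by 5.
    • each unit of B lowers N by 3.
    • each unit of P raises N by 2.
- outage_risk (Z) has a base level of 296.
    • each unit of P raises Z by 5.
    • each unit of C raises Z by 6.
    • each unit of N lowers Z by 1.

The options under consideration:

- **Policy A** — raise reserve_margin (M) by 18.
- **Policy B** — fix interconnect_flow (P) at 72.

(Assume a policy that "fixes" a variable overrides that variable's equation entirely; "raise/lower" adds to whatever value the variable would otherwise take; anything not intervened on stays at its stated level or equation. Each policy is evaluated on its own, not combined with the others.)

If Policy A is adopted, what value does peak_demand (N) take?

Policy A (M + 18):
  M = 100 + 18 = 118
  B = 54
  P = 35 − 3·118 − 4·54 = -535
  N = 223 + 5·118 − 3·54 + 2·(-535) = -419

-419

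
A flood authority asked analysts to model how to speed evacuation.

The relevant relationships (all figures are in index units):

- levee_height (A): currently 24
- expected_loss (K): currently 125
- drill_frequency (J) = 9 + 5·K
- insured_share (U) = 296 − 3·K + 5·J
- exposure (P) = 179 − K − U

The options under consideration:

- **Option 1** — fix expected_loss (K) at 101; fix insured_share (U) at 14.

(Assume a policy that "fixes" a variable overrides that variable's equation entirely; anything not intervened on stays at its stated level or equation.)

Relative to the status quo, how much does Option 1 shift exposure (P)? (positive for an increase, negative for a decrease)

Baseline:
  K = 125
  J = 9 + 5·125 = 634
  U = 296 − 3·125 + 5·634 = 3091
  P = 179 − 125 − 3091 = -3037
Option 1 (K := 101, U := 14):
  K = 101
  J = 9 + 5·101 = 514
  U = 14
  P = 179 − 101 − 14 = 64
Change in P: 64 − (-3037) = 3101

3101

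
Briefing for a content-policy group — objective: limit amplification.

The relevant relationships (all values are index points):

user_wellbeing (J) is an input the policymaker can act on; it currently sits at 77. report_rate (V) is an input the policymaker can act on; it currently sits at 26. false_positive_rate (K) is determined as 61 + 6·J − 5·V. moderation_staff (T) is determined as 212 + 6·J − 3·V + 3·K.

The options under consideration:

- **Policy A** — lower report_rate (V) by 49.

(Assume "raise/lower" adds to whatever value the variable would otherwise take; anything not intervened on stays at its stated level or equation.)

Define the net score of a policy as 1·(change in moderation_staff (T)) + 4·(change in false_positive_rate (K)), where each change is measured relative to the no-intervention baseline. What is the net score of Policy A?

1862

Baseline:
  J = 77
  V = 26
  K = 61 + 6·77 − 5·26 = 393
  T = 212 + 6·77 − 3·26 + 3·393 = 1775
Policy A (V − 49):
  J = 77
  V = 26 − 49 = -23
  K = 61 + 6·77 − 5·(-23) = 638
  T = 212 + 6·77 − 3·(-23) + 3·638 = 2657
ΔT = 2657 − 1775 = 882; ΔK = 638 − 393 = 245
Score = 1·882 + 4·245 = 1862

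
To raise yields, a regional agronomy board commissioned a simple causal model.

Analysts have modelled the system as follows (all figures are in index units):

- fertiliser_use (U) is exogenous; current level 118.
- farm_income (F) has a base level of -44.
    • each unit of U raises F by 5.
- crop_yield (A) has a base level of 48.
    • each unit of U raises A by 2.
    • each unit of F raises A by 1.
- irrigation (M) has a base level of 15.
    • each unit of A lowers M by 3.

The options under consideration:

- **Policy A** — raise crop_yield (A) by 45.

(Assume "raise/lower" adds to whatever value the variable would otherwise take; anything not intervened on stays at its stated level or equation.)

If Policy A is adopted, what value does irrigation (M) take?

-2610

Policy A (A + 45):
  U = 118
  F = -44 + 5·118 = 546
  A = 48 + 2·118 + 546 (+45 from intervention) = 875
  M = 15 − 3·875 = -2610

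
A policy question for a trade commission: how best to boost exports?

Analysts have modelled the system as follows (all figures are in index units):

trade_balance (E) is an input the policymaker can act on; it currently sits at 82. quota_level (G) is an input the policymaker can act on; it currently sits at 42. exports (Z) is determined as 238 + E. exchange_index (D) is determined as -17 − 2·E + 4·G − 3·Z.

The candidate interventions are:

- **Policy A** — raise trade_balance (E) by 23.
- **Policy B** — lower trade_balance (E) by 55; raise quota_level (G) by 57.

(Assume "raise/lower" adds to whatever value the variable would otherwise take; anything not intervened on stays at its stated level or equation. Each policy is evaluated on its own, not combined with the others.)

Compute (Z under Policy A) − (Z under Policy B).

Policy A (E + 23):
  E = 82 + 23 = 105
  Z = 238 + 105 = 343
Policy B (E − 55, G + 57):
  E = 82 − 55 = 27
  Z = 238 + 27 = 265
Z: 343 − 265 = 78

78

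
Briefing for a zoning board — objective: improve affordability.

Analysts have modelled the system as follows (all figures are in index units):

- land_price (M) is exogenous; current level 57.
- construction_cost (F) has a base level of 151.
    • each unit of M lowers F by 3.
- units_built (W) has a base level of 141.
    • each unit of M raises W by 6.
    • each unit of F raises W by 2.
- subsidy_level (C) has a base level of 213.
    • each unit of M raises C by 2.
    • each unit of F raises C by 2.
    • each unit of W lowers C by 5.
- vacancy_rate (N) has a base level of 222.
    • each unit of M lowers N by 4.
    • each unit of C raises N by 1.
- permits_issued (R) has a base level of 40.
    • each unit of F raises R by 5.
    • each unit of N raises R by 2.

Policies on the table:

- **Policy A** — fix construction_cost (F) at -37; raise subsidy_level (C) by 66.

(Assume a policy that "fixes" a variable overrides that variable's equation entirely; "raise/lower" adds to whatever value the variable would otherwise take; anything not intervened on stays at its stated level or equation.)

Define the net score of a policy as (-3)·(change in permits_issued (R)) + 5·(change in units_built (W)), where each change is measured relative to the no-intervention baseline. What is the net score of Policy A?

Baseline:
  M = 57
  F = 151 − 3·57 = -20
  W = 141 + 6·57 + 2·(-20) = 443
  C = 213 + 2·57 + 2·(-20) − 5·443 = -1928
  N = 222 − 4·57 + (-1928) = -1934
  R = 40 + 5·(-20) + 2·(-1934) = -3928
Policy A (F := -37, C + 66):
  M = 57
  F = -37
  W = 141 + 6·57 + 2·(-37) = 409
  C = 213 + 2·57 + 2·(-37) − 5·409 (+66 from intervention) = -1726
  N = 222 − 4·57 + (-1726) = -1732
  R = 40 + 5·(-37) + 2·(-1732) = -3609
ΔR = -3609 − (-3928) = 319; ΔW = 409 − 443 = -34
Score = (-3)·319 + 5·(-34) = -1127

-1127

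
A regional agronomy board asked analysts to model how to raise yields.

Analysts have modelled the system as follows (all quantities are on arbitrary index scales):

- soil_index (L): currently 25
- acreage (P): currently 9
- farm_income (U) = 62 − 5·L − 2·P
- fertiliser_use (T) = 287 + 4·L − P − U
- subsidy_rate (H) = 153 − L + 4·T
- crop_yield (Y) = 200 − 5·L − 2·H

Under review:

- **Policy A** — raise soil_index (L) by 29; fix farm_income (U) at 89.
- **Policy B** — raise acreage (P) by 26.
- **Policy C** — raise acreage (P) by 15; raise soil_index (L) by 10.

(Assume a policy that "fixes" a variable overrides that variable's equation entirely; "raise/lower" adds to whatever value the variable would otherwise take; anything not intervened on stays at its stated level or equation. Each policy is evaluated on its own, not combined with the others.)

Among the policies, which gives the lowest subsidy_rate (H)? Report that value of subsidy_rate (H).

Policy A (L + 29, U := 89):
  L = 25 + 29 = 54
  P = 9
  U = 89
  T = 287 + 4·54 − 9 − 89 = 405
  H = 153 − 54 + 4·405 = 1719
Policy B (P + 26):
  L = 25
  P = 9 + 26 = 35
  U = 62 − 5·25 − 2·35 = -133
  T = 287 + 4·25 − 35 − (-133) = 485
  H = 153 − 25 + 4·485 = 2068
Policy C (P + 15, L + 10):
  L = 25 + 10 = 35
  P = 9 + 15 = 24
  U = 62 − 5·35 − 2·24 = -161
  T = 287 + 4·35 − 24 − (-161) = 564
  H = 153 − 35 + 4·564 = 2374
Comparing — Policy A: H=1719, Policy B: H=2068, Policy C: H=2374. Lowest is 1719 (Policy A).

1719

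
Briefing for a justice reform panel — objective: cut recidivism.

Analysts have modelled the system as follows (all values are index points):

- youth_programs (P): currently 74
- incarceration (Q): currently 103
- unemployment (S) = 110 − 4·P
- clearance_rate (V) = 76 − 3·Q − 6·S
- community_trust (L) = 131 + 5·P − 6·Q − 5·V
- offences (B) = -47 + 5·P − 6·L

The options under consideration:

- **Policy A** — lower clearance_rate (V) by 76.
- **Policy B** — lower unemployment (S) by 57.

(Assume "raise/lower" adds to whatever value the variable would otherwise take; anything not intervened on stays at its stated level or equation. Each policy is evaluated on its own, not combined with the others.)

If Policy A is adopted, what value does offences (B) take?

Policy A (V − 76):
  P = 74
  Q = 103
  S = 110 − 4·74 = -186
  V = 76 − 3·103 − 6·(-186) (−76 from intervention) = 807
  L = 131 + 5·74 − 6·103 − 5·807 = -4152
  B = -47 + 5·74 − 6·(-4152) = 25235

25235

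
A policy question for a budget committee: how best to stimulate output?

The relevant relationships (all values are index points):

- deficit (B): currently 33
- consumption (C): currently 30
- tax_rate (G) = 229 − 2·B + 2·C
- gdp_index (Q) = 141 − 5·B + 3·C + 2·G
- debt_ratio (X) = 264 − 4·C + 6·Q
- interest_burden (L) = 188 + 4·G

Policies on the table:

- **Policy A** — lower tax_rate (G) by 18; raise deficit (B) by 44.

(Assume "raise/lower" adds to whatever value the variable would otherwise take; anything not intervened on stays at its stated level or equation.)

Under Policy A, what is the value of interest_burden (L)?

Policy A (G − 18, B + 44):
  B = 33 + 44 = 77
  C = 30
  G = 229 − 2·77 + 2·30 (−18 from intervention) = 117
  L = 188 + 4·117 = 656

656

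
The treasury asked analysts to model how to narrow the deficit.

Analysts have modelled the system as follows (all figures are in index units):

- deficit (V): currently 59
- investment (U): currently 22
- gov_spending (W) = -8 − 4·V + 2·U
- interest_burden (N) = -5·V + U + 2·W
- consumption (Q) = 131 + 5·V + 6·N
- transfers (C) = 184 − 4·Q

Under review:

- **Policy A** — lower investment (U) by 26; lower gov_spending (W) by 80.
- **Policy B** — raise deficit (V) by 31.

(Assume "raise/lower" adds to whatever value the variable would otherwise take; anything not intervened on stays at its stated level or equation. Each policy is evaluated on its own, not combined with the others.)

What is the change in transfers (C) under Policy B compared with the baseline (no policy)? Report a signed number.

Baseline:
  V = 59
  U = 22
  W = -8 − 4·59 + 2·22 = -200
  N = 0 − 5·59 + 22 + 2·(-200) = -673
  Q = 131 + 5·59 + 6·(-673) = -3612
  C = 184 − 4·(-3612) = 14632
Policy B (V + 31):
  V = 59 + 31 = 90
  U = 22
  W = -8 − 4·90 + 2·22 = -324
  N = 0 − 5·90 + 22 + 2·(-324) = -1076
  Q = 131 + 5·90 + 6·(-1076) = -5875
  C = 184 − 4·(-5875) = 23684
Change in C: 23684 − 14632 = 9052

9052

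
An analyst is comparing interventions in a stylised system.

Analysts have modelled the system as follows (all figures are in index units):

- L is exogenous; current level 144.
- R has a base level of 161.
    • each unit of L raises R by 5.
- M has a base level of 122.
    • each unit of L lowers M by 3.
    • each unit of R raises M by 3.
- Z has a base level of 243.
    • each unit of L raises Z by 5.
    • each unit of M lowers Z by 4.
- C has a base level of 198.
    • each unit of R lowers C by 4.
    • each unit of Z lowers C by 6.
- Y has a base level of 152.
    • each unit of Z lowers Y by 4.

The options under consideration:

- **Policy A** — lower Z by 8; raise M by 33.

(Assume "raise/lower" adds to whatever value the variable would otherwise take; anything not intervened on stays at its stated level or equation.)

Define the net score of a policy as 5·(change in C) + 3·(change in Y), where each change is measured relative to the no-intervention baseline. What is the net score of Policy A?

Baseline:
  L = 144
  R = 161 + 5·144 = 881
  M = 122 − 3·144 + 3·881 = 2333
  Z = 243 + 5·144 − 4·2333 = -8369
  C = 198 − 4·881 − 6·(-8369) = 46888
  Y = 152 − 4·(-8369) = 33628
Policy A (Z − 8, M + 33):
  L = 144
  R = 161 + 5·144 = 881
  M = 122 − 3·144 + 3·881 (+33 from intervention) = 2366
  Z = 243 + 5·144 − 4·2366 (−8 from intervention) = -8509
  C = 198 − 4·881 − 6·(-8509) = 47728
  Y = 152 − 4·(-8509) = 34188
ΔC = 47728 − 46888 = 840; ΔY = 34188 − 33628 = 560
Score = 5·840 + 3·560 = 5880

5880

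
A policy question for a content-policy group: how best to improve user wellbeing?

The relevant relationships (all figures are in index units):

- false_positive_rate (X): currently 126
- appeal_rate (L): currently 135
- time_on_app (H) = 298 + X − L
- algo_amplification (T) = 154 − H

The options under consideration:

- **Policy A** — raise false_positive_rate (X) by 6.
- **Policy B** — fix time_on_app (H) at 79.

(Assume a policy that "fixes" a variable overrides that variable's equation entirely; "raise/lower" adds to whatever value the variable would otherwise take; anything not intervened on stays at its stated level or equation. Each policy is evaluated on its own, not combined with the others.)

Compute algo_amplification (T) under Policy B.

75

Policy B (H := 79):
  X = 126
  L = 135
  H = 79
  T = 154 − 79 = 75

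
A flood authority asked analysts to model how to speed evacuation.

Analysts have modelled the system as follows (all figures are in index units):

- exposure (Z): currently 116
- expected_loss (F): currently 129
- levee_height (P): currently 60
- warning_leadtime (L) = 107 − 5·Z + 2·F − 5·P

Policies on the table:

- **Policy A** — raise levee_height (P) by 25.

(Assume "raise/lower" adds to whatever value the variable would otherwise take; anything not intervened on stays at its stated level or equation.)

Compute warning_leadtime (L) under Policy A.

-640

Policy A (P + 25):
  Z = 116
  F = 129
  P = 60 + 25 = 85
  L = 107 − 5·116 + 2·129 − 5·85 = -640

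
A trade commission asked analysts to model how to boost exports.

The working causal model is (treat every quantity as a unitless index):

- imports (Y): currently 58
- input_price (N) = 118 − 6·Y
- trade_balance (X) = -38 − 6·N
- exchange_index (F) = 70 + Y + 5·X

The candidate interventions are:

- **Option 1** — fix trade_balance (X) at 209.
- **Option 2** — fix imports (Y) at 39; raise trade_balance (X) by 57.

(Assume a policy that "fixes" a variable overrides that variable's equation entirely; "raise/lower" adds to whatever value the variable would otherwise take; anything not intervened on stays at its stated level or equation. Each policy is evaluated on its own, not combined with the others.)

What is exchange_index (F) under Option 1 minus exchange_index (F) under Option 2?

-2511

Option 1 (X := 209):
  Y = 58
  N = 118 − 6·58 = -230
  X = 209
  F = 70 + 58 + 5·209 = 1173
Option 2 (Y := 39, X + 57):
  Y = 39
  N = 118 − 6·39 = -116
  X = -38 − 6·(-116) (+57 from intervention) = 715
  F = 70 + 39 + 5·715 = 3684
F: 1173 − 3684 = -2511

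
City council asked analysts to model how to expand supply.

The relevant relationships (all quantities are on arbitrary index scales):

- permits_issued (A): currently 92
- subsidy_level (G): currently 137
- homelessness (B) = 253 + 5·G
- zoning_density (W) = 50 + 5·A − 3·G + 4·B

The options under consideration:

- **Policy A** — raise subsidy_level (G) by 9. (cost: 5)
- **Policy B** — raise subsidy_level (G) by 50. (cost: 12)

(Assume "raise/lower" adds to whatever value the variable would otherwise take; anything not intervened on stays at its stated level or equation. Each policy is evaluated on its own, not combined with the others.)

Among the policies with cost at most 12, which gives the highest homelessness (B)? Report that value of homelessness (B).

1188

Policy A (G + 9):
  G = 137 + 9 = 146
  B = 253 + 5·146 = 983
Policy B (G + 50):
  G = 137 + 50 = 187
  B = 253 + 5·187 = 1188
Comparing — Policy A: B=983, Policy B: B=1188. Highest is 1188 (Policy B).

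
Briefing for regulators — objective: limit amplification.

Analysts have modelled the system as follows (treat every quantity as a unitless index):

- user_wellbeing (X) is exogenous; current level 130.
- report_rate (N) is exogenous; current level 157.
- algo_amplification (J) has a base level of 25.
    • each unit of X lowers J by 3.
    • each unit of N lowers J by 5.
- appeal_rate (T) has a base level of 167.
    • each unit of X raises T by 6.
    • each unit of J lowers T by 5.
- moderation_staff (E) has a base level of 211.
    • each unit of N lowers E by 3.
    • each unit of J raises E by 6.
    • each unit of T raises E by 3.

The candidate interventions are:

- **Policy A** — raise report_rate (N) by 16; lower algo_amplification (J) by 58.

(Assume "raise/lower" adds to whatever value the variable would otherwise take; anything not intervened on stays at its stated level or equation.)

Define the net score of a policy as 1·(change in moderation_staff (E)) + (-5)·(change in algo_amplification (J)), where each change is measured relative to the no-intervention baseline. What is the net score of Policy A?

Baseline:
  X = 130
  N = 157
  J = 25 − 3·130 − 5·157 = -1150
  T = 167 + 6·130 − 5·(-1150) = 6697
  E = 211 − 3·157 + 6·(-1150) + 3·6697 = 12931
Policy A (N + 16, J − 58):
  X = 130
  N = 157 + 16 = 173
  J = 25 − 3·130 − 5·173 (−58 from intervention) = -1288
  T = 167 + 6·130 − 5·(-1288) = 7387
  E = 211 − 3·173 + 6·(-1288) + 3·7387 = 14125
ΔE = 14125 − 12931 = 1194; ΔJ = -1288 − (-1150) = -138
Score = 1·1194 + (-5)·(-138) = 1884

1884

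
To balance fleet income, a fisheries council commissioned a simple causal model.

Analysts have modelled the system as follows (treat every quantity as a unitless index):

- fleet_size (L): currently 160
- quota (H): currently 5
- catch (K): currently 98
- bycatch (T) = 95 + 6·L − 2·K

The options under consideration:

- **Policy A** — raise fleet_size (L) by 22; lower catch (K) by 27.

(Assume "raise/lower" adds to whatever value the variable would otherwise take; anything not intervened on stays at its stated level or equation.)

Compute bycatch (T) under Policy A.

Policy A (L + 22, K − 27):
  L = 160 + 22 = 182
  K = 98 − 27 = 71
  T = 95 + 6·182 − 2·71 = 1045

1045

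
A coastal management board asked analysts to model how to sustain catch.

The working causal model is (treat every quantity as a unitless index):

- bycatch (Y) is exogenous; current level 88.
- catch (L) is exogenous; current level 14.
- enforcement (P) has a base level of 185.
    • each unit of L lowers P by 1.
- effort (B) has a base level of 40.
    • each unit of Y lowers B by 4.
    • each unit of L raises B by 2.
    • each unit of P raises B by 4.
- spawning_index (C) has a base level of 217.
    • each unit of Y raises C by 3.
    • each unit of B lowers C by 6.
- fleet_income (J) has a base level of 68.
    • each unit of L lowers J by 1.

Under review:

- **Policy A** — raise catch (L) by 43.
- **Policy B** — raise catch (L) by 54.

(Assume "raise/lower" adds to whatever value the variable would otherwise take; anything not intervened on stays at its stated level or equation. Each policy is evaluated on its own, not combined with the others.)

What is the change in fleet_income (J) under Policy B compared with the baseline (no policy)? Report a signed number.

Baseline:
  L = 14
  J = 68 − 14 = 54
Policy B (L + 54):
  L = 14 + 54 = 68
  J = 68 − 68 = 0
Change in J: 0 − 54 = -54

-54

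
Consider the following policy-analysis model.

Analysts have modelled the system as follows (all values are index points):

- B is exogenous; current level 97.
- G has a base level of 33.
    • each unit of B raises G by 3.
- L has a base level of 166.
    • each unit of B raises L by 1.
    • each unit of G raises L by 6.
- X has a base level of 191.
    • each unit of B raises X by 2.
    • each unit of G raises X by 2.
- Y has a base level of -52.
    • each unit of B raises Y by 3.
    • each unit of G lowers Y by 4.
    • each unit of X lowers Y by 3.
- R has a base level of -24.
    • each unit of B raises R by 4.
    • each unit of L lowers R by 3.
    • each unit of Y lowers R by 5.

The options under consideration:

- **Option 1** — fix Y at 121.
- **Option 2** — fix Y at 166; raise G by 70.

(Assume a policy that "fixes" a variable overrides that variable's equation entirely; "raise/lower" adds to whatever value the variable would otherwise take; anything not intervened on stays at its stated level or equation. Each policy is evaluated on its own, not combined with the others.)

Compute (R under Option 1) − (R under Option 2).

1485

Option 1 (Y := 121):
  B = 97
  G = 33 + 3·97 = 324
  L = 166 + 97 + 6·324 = 2207
  X = 191 + 2·97 + 2·324 = 1033
  Y = 121
  R = -24 + 4·97 − 3·2207 − 5·121 = -6862
Option 2 (Y := 166, G + 70):
  B = 97
  G = 33 + 3·97 (+70 from intervention) = 394
  L = 166 + 97 + 6·394 = 2627
  X = 191 + 2·97 + 2·394 = 1173
  Y = 166
  R = -24 + 4·97 − 3·2627 − 5·166 = -8347
R: -6862 − (-8347) = 1485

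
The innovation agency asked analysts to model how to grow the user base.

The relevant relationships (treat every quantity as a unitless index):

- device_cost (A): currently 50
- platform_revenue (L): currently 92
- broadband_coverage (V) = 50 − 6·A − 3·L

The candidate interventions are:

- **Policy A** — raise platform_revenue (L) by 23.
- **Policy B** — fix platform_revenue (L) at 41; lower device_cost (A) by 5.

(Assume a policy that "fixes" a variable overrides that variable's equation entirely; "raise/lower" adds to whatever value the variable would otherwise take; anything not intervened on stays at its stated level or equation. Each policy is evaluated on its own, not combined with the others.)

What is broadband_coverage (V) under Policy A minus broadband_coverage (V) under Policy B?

Policy A (L + 23):
  A = 50
  L = 92 + 23 = 115
  V = 50 − 6·50 − 3·115 = -595
Policy B (L := 41, A − 5):
  A = 50 − 5 = 45
  L = 41
  V = 50 − 6·45 − 3·41 = -343
V: -595 − (-343) = -252

-252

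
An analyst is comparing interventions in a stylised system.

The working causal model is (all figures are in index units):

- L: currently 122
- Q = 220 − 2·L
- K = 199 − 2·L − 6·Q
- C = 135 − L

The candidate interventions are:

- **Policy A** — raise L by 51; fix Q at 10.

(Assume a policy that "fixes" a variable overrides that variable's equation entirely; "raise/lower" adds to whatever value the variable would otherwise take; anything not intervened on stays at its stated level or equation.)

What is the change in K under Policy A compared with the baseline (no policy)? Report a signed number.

Baseline:
  L = 122
  Q = 220 − 2·122 = -24
  K = 199 − 2·122 − 6·(-24) = 99
Policy A (L + 51, Q := 10):
  L = 122 + 51 = 173
  Q = 10
  K = 199 − 2·173 − 6·10 = -207
Change in K: -207 − 99 = -306

-306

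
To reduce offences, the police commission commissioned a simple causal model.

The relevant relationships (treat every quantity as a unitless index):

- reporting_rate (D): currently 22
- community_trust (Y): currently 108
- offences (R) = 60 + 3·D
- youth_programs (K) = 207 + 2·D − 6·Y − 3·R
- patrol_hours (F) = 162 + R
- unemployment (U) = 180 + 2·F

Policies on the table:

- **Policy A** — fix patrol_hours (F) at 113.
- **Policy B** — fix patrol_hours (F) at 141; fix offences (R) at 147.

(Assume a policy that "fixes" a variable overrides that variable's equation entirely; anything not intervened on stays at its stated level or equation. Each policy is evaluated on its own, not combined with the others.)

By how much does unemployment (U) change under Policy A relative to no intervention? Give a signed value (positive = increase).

Baseline:
  D = 22
  R = 60 + 3·22 = 126
  F = 162 + 126 = 288
  U = 180 + 2·288 = 756
Policy A (F := 113):
  D = 22
  R = 60 + 3·22 = 126
  F = 113
  U = 180 + 2·113 = 406
Change in U: 406 − 756 = -350

-350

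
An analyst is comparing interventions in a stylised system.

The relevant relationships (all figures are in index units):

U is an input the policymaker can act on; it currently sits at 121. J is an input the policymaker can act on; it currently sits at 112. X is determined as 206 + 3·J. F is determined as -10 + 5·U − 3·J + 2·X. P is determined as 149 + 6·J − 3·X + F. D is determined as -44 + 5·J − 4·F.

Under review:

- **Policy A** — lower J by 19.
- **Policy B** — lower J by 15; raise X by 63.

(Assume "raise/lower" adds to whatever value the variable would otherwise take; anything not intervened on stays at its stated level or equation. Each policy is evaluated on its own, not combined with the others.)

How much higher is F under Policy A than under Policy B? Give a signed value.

Policy A (J − 19):
  U = 121
  J = 112 − 19 = 93
  X = 206 + 3·93 = 485
  F = -10 + 5·121 − 3·93 + 2·485 = 1286
Policy B (J − 15, X + 63):
  U = 121
  J = 112 − 15 = 97
  X = 206 + 3·97 (+63 from intervention) = 560
  F = -10 + 5·121 − 3·97 + 2·560 = 1424
F: 1286 − 1424 = -138

-138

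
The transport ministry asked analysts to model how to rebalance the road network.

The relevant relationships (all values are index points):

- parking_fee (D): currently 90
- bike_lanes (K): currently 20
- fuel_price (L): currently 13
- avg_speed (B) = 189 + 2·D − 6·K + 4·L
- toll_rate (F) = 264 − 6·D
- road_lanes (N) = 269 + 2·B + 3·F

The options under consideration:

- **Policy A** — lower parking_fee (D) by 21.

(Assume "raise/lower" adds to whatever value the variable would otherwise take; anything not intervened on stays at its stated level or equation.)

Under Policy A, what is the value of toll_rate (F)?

Policy A (D − 21):
  D = 90 − 21 = 69
  F = 264 − 6·69 = -150

-150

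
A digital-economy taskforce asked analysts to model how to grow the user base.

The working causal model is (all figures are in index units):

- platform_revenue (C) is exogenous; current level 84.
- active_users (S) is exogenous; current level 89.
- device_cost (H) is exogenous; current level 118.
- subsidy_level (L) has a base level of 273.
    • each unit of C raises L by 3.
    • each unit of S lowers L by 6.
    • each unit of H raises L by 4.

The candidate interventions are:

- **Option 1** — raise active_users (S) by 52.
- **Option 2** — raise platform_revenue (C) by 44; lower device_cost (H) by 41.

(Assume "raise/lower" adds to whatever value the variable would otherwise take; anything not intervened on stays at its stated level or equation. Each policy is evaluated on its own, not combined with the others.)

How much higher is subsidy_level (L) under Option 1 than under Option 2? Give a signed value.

Option 1 (S + 52):
  C = 84
  S = 89 + 52 = 141
  H = 118
  L = 273 + 3·84 − 6·141 + 4·118 = 151
Option 2 (C + 44, H − 41):
  C = 84 + 44 = 128
  S = 89
  H = 118 − 41 = 77
  L = 273 + 3·128 − 6·89 + 4·77 = 431
L: 151 − 431 = -280

-280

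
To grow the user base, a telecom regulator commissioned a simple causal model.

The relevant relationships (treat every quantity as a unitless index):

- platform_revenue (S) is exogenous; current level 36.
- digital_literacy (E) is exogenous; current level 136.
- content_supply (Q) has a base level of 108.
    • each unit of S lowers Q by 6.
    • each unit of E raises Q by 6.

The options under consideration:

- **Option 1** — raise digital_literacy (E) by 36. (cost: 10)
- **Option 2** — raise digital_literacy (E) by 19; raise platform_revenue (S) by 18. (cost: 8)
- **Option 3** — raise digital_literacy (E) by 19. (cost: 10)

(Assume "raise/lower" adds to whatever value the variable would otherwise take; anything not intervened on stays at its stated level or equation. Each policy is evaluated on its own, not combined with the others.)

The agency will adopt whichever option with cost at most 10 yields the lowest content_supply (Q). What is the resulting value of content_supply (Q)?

714

Option 1 (E + 36):
  S = 36
  E = 136 + 36 = 172
  Q = 108 − 6·36 + 6·172 = 924
Option 2 (E + 19, S + 18):
  S = 36 + 18 = 54
  E = 136 + 19 = 155
  Q = 108 − 6·54 + 6·155 = 714
Option 3 (E + 19):
  S = 36
  E = 136 + 19 = 155
  Q = 108 − 6·36 + 6·155 = 822
Comparing — Option 1: Q=924, Option 2: Q=714, Option 3: Q=822. Lowest is 714 (Option 2).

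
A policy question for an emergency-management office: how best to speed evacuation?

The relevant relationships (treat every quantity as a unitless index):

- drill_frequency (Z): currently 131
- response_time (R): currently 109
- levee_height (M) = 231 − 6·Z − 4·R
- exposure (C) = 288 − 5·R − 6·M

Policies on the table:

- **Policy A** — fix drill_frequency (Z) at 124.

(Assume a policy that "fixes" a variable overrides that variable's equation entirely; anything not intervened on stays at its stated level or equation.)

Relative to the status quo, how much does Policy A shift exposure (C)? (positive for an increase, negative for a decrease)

Baseline:
  Z = 131
  R = 109
  M = 231 − 6·131 − 4·109 = -991
  C = 288 − 5·109 − 6·(-991) = 5689
Policy A (Z := 124):
  Z = 124
  R = 109
  M = 231 − 6·124 − 4·109 = -949
  C = 288 − 5·109 − 6·(-949) = 5437
Change in C: 5437 − 5689 = -252

-252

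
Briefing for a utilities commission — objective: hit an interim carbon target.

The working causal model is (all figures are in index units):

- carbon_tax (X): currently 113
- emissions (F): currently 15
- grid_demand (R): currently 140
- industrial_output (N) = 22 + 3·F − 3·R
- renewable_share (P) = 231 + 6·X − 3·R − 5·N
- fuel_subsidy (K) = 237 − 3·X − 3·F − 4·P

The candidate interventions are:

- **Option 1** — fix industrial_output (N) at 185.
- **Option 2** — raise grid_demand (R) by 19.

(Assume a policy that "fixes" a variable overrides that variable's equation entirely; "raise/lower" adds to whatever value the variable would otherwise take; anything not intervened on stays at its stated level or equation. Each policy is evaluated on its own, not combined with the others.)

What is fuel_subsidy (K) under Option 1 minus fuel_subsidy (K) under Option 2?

Option 1 (N := 185):
  X = 113
  F = 15
  R = 140
  N = 185
  P = 231 + 6·113 − 3·140 − 5·185 = -436
  K = 237 − 3·113 − 3·15 − 4·(-436) = 1597
Option 2 (R + 19):
  X = 113
  F = 15
  R = 140 + 19 = 159
  N = 22 + 3·15 − 3·159 = -410
  P = 231 + 6·113 − 3·159 − 5·(-410) = 2482
  K = 237 − 3·113 − 3·15 − 4·2482 = -10075
K: 1597 − (-10075) = 11672

11672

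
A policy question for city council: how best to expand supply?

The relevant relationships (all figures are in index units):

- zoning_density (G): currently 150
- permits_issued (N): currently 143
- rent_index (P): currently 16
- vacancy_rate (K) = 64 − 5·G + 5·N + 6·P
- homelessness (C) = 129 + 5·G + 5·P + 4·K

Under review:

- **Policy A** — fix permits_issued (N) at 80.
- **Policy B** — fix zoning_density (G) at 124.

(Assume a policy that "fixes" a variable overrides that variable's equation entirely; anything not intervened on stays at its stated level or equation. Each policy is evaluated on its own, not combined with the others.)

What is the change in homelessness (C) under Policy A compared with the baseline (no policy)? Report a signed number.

Baseline:
  G = 150
  N = 143
  P = 16
  K = 64 − 5·150 + 5·143 + 6·16 = 125
  C = 129 + 5·150 + 5·16 + 4·125 = 1459
Policy A (N := 80):
  G = 150
  N = 80
  P = 16
  K = 64 − 5·150 + 5·80 + 6·16 = -190
  C = 129 + 5·150 + 5·16 + 4·(-190) = 199
Change in C: 199 − 1459 = -1260

-1260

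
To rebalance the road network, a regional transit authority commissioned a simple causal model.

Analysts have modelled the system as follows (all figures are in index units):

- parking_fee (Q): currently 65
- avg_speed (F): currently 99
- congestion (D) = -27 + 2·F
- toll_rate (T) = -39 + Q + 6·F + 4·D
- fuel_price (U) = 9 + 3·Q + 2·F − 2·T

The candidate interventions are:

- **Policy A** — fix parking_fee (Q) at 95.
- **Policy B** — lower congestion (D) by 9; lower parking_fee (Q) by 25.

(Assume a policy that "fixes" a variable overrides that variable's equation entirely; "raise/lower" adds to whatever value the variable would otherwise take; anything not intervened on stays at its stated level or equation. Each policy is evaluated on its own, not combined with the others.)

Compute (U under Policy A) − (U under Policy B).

Policy A (Q := 95):
  Q = 95
  F = 99
  D = -27 + 2·99 = 171
  T = -39 + 95 + 6·99 + 4·171 = 1334
  U = 9 + 3·95 + 2·99 − 2·1334 = -2176
Policy B (D − 9, Q − 25):
  Q = 65 − 25 = 40
  F = 99
  D = -27 + 2·99 (−9 from intervention) = 162
  T = -39 + 40 + 6·99 + 4·162 = 1243
  U = 9 + 3·40 + 2·99 − 2·1243 = -2159
U: -2176 − (-2159) = -17

-17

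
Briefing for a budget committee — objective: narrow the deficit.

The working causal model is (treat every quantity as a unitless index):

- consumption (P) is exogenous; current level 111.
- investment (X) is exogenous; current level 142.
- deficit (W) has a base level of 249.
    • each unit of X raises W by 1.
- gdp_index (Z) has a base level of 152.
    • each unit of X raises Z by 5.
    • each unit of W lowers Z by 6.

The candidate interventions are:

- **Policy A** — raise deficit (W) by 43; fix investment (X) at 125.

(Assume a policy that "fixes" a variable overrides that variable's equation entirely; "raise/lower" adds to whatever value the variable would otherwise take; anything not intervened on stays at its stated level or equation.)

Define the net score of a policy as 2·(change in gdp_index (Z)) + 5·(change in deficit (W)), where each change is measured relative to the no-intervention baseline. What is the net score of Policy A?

Baseline:
  X = 142
  W = 249 + 142 = 391
  Z = 152 + 5·142 − 6·391 = -1484
Policy A (W + 43, X := 125):
  X = 125
  W = 249 + 125 (+43 from intervention) = 417
  Z = 152 + 5·125 − 6·417 = -1725
ΔZ = -1725 − (-1484) = -241; ΔW = 417 − 391 = 26
Score = 2·(-241) + 5·26 = -352

-352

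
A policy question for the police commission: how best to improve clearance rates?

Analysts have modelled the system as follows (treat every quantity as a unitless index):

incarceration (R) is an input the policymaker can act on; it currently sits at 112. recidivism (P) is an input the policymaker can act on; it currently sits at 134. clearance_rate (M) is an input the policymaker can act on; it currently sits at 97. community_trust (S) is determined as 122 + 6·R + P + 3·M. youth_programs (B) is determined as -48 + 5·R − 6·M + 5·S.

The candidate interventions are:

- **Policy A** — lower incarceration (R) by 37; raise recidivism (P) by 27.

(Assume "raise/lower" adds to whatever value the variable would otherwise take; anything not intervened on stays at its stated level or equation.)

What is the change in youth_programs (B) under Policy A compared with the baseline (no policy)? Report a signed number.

Baseline:
  R = 112
  P = 134
  M = 97
  S = 122 + 6·112 + 134 + 3·97 = 1219
  B = -48 + 5·112 − 6·97 + 5·1219 = 6025
Policy A (R − 37, P + 27):
  R = 112 − 37 = 75
  P = 134 + 27 = 161
  M = 97
  S = 122 + 6·75 + 161 + 3·97 = 1024
  B = -48 + 5·75 − 6·97 + 5·1024 = 4865
Change in B: 4865 − 6025 = -1160

-1160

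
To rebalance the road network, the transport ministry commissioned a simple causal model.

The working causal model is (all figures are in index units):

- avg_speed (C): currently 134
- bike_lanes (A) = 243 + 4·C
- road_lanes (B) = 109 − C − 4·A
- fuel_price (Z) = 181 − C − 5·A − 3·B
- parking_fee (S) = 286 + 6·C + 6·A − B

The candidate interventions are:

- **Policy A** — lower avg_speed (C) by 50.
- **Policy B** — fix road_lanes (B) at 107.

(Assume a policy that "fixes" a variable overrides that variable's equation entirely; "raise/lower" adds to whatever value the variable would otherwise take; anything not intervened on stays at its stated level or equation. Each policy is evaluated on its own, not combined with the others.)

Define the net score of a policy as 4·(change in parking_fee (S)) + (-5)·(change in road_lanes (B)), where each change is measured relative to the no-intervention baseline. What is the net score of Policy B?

Baseline:
  C = 134
  A = 243 + 4·134 = 779
  B = 109 − 134 − 4·779 = -3141
  S = 286 + 6·134 + 6·779 − (-3141) = 8905
Policy B (B := 107):
  C = 134
  A = 243 + 4·134 = 779
  B = 107
  S = 286 + 6·134 + 6·779 − 107 = 5657
ΔS = 5657 − 8905 = -3248; ΔB = 107 − (-3141) = 3248
Score = 4·(-3248) + (-5)·3248 = -29232

-29232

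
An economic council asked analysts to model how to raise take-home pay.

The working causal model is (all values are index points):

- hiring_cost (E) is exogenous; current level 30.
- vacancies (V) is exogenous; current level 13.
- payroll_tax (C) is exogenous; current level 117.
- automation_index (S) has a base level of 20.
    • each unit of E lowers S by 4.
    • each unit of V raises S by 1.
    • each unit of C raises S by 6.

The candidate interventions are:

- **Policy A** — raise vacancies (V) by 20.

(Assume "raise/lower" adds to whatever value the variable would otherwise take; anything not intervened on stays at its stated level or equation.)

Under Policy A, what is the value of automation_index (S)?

Policy A (V + 20):
  E = 30
  V = 13 + 20 = 33
  C = 117
  S = 20 − 4·30 + 33 + 6·117 = 635

635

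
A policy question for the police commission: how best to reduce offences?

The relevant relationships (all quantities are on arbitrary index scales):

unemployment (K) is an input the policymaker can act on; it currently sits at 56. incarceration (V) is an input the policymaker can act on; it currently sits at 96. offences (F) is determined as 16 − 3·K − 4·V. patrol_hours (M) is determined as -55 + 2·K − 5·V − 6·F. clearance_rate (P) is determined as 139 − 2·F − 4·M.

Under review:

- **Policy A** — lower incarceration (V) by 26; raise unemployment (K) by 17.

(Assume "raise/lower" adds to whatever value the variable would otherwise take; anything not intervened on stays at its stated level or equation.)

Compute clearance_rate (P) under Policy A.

-9451

Policy A (V − 26, K + 17):
  K = 56 + 17 = 73
  V = 96 − 26 = 70
  F = 16 − 3·73 − 4·70 = -483
  M = -55 + 2·73 − 5·70 − 6·(-483) = 2639
  P = 139 − 2·(-483) − 4·2639 = -9451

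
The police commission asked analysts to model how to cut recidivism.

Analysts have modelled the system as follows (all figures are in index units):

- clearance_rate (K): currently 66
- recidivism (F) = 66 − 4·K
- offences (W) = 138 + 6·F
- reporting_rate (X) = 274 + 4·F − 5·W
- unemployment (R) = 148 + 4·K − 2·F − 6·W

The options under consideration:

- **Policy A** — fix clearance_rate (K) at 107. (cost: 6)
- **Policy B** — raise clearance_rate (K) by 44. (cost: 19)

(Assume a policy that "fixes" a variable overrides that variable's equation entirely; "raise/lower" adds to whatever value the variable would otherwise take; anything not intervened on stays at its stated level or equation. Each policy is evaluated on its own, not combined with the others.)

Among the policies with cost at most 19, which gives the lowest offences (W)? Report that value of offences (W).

Policy A (K := 107):
  K = 107
  F = 66 − 4·107 = -362
  W = 138 + 6·(-362) = -2034
Policy B (K + 44):
  K = 66 + 44 = 110
  F = 66 − 4·110 = -374
  W = 138 + 6·(-374) = -2106
Comparing — Policy A: W=-2034, Policy B: W=-2106. Lowest is -2106 (Policy B).

-2106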